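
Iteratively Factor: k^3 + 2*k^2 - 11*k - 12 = (k + 4)*(k^2 - 2*k - 3) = (k + 1)*(k + 4)*(k - 3)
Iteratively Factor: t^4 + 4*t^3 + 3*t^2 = (t + 1)*(t^3 + 3*t^2) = (t + 1)*(t + 3)*(t^2) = t*(t + 1)*(t + 3)*(t)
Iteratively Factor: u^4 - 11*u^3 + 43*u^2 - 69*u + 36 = (u - 3)*(u^3 - 8*u^2 + 19*u - 12) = (u - 4)*(u - 3)*(u^2 - 4*u + 3) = (u - 4)*(u - 3)^2*(u - 1)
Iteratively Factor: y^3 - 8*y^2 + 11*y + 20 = (y + 1)*(y^2 - 9*y + 20) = (y - 4)*(y + 1)*(y - 5)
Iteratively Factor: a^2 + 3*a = (a + 3)*(a)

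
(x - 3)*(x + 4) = x^2 + x - 12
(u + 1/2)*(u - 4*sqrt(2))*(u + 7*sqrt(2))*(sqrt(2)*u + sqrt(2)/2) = sqrt(2)*u^4 + sqrt(2)*u^3 + 6*u^3 - 223*sqrt(2)*u^2/4 + 6*u^2 - 56*sqrt(2)*u + 3*u/2 - 14*sqrt(2)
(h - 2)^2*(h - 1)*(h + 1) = h^4 - 4*h^3 + 3*h^2 + 4*h - 4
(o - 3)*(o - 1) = o^2 - 4*o + 3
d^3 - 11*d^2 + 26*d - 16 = (d - 8)*(d - 2)*(d - 1)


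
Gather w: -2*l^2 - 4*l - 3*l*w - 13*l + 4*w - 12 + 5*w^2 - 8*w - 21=-2*l^2 - 17*l + 5*w^2 + w*(-3*l - 4) - 33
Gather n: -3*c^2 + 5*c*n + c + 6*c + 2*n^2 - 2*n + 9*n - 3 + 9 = -3*c^2 + 7*c + 2*n^2 + n*(5*c + 7) + 6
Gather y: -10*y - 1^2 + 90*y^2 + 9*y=90*y^2 - y - 1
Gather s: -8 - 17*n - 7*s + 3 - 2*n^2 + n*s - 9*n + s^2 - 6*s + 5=-2*n^2 - 26*n + s^2 + s*(n - 13)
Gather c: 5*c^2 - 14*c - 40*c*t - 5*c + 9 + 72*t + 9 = 5*c^2 + c*(-40*t - 19) + 72*t + 18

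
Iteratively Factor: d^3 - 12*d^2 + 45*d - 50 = (d - 5)*(d^2 - 7*d + 10) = (d - 5)^2*(d - 2)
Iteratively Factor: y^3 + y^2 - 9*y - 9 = (y + 3)*(y^2 - 2*y - 3) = (y + 1)*(y + 3)*(y - 3)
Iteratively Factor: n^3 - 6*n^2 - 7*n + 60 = (n + 3)*(n^2 - 9*n + 20) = (n - 4)*(n + 3)*(n - 5)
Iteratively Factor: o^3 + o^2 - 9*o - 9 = (o + 3)*(o^2 - 2*o - 3) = (o - 3)*(o + 3)*(o + 1)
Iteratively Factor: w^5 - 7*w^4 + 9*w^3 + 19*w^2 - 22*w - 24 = (w - 2)*(w^4 - 5*w^3 - w^2 + 17*w + 12) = (w - 2)*(w + 1)*(w^3 - 6*w^2 + 5*w + 12) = (w - 4)*(w - 2)*(w + 1)*(w^2 - 2*w - 3) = (w - 4)*(w - 3)*(w - 2)*(w + 1)*(w + 1)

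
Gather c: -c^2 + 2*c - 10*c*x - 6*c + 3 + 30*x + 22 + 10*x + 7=-c^2 + c*(-10*x - 4) + 40*x + 32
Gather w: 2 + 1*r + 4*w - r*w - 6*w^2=r - 6*w^2 + w*(4 - r) + 2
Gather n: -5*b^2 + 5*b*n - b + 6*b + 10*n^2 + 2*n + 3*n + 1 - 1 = -5*b^2 + 5*b + 10*n^2 + n*(5*b + 5)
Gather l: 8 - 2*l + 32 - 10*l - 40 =-12*l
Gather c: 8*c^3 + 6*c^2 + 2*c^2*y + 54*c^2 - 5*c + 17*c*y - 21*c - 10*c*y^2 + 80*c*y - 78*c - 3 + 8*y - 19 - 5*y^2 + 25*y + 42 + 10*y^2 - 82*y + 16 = 8*c^3 + c^2*(2*y + 60) + c*(-10*y^2 + 97*y - 104) + 5*y^2 - 49*y + 36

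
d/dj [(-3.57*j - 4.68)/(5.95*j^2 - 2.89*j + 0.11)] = (21.2415*j^2 + 55.692*j - 13.9179)/(35.4025*j^4 - 34.391*j^3 + 9.6611*j^2 - 0.6358*j + 0.0121)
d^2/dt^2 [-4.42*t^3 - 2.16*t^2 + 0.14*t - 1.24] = -26.52*t - 4.32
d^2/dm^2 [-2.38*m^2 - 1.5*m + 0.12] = -4.76000000000000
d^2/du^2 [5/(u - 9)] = 10/(u - 9)^3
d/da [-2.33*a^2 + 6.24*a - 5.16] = 6.24 - 4.66*a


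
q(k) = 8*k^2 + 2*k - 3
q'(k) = 16*k + 2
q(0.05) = -2.88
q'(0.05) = 2.80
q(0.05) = -2.88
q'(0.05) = 2.80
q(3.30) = 90.72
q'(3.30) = 54.80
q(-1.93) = 22.94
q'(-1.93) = -28.88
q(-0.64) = -1.00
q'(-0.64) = -8.24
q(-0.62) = -1.16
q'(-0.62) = -7.92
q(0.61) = 1.20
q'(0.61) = 11.76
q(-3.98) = 115.76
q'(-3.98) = -61.68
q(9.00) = 663.00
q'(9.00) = 146.00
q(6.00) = 297.00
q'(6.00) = 98.00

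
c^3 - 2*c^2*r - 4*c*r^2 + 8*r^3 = (c - 2*r)^2*(c + 2*r)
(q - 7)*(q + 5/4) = q^2 - 23*q/4 - 35/4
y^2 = y^2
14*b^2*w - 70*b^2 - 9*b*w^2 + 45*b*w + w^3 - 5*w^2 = (-7*b + w)*(-2*b + w)*(w - 5)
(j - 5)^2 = j^2 - 10*j + 25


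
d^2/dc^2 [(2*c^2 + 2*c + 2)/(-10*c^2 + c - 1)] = 4*(-110*c^3 - 270*c^2 + 60*c + 7)/(1000*c^6 - 300*c^5 + 330*c^4 - 61*c^3 + 33*c^2 - 3*c + 1)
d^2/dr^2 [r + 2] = 0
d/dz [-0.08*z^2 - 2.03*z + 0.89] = -0.16*z - 2.03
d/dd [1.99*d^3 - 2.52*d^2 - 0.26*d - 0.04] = 5.97*d^2 - 5.04*d - 0.26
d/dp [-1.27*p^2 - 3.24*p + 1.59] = -2.54*p - 3.24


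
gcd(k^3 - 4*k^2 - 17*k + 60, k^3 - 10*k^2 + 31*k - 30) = k^2 - 8*k + 15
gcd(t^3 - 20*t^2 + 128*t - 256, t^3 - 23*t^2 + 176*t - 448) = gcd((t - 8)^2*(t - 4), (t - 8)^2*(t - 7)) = t^2 - 16*t + 64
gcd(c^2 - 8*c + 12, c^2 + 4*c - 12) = c - 2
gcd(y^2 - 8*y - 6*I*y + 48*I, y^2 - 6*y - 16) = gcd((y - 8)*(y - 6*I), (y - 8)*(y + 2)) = y - 8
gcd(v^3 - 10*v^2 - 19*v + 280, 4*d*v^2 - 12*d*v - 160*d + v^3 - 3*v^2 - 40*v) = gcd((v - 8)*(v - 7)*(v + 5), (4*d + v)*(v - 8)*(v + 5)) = v^2 - 3*v - 40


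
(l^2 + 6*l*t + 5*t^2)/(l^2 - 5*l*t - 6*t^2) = (-l - 5*t)/(-l + 6*t)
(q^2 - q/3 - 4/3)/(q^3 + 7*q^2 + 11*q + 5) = (q - 4/3)/(q^2 + 6*q + 5)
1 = 1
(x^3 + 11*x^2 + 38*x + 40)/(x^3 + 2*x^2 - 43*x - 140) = (x + 2)/(x - 7)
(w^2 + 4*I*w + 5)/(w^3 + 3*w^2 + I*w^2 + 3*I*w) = (w^2 + 4*I*w + 5)/(w*(w^2 + w*(3 + I) + 3*I))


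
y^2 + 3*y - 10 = (y - 2)*(y + 5)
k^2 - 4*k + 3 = (k - 3)*(k - 1)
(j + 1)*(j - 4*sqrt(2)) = j^2 - 4*sqrt(2)*j + j - 4*sqrt(2)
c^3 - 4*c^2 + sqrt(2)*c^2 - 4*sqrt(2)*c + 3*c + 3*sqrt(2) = (c - 3)*(c - 1)*(c + sqrt(2))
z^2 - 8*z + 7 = (z - 7)*(z - 1)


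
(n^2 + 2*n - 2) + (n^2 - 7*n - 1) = 2*n^2 - 5*n - 3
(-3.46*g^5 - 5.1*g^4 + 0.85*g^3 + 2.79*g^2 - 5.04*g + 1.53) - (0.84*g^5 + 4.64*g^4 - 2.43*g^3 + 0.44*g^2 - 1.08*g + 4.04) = -4.3*g^5 - 9.74*g^4 + 3.28*g^3 + 2.35*g^2 - 3.96*g - 2.51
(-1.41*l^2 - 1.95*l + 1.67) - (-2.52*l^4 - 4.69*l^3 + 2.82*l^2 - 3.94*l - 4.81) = 2.52*l^4 + 4.69*l^3 - 4.23*l^2 + 1.99*l + 6.48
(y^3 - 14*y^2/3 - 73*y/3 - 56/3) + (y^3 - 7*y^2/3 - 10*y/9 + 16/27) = 2*y^3 - 7*y^2 - 229*y/9 - 488/27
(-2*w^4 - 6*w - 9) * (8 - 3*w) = 6*w^5 - 16*w^4 + 18*w^2 - 21*w - 72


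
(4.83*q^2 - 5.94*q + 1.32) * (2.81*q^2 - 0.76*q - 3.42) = 13.5723*q^4 - 20.3622*q^3 - 8.295*q^2 + 19.3116*q - 4.5144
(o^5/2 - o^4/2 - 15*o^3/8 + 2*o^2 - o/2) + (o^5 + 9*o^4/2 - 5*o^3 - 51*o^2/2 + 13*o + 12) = 3*o^5/2 + 4*o^4 - 55*o^3/8 - 47*o^2/2 + 25*o/2 + 12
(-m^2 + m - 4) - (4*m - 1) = -m^2 - 3*m - 3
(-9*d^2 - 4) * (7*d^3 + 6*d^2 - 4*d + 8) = -63*d^5 - 54*d^4 + 8*d^3 - 96*d^2 + 16*d - 32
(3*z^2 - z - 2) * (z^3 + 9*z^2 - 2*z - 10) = 3*z^5 + 26*z^4 - 17*z^3 - 46*z^2 + 14*z + 20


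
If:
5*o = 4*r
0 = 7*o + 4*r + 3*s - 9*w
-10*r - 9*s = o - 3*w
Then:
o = 16*w/15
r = 4*w/3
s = -19*w/15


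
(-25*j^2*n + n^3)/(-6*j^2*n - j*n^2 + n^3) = (25*j^2 - n^2)/(6*j^2 + j*n - n^2)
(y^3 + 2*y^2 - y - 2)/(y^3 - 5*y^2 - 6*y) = (y^2 + y - 2)/(y*(y - 6))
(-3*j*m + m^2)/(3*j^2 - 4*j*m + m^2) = -m/(j - m)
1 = 1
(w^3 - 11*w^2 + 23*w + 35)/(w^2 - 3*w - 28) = (w^2 - 4*w - 5)/(w + 4)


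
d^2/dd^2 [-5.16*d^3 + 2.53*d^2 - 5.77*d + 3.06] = 5.06 - 30.96*d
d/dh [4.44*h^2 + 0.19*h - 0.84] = 8.88*h + 0.19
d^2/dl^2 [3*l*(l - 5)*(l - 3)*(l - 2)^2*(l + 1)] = 90*l^4 - 660*l^3 + 1404*l^2 - 738*l - 192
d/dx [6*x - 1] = 6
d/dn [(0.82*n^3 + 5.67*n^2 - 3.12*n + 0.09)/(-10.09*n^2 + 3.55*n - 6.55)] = (-8.2738*n^4 + 5.822*n^3 - 27.4653*n^2 - 72.4608*n + 20.1165)/(101.8081*n^4 - 71.639*n^3 + 144.7815*n^2 - 46.505*n + 42.9025)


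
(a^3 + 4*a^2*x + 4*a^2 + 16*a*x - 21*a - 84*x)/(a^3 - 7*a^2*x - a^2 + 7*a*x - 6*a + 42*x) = (-a^2 - 4*a*x - 7*a - 28*x)/(-a^2 + 7*a*x - 2*a + 14*x)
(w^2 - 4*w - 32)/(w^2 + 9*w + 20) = (w - 8)/(w + 5)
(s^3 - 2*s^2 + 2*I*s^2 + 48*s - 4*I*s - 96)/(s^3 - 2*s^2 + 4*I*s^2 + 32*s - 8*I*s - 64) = (s - 6*I)/(s - 4*I)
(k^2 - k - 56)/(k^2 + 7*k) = (k - 8)/k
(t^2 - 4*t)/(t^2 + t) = (t - 4)/(t + 1)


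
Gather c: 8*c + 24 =8*c + 24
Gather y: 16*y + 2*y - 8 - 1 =18*y - 9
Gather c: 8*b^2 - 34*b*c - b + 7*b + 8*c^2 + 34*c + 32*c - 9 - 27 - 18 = 8*b^2 + 6*b + 8*c^2 + c*(66 - 34*b) - 54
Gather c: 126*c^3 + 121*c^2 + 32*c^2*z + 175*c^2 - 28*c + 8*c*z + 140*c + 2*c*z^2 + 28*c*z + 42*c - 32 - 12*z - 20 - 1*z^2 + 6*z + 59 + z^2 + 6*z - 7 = 126*c^3 + c^2*(32*z + 296) + c*(2*z^2 + 36*z + 154)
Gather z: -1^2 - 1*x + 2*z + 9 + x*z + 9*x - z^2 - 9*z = 8*x - z^2 + z*(x - 7) + 8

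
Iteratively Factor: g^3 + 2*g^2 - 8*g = (g - 2)*(g^2 + 4*g) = (g - 2)*(g + 4)*(g)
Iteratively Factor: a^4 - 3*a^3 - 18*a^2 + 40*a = (a - 5)*(a^3 + 2*a^2 - 8*a) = (a - 5)*(a + 4)*(a^2 - 2*a) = (a - 5)*(a - 2)*(a + 4)*(a)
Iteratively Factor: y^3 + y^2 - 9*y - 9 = (y + 3)*(y^2 - 2*y - 3) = (y - 3)*(y + 3)*(y + 1)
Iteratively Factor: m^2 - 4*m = (m - 4)*(m)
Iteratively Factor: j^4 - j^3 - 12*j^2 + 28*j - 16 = (j - 1)*(j^3 - 12*j + 16) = (j - 2)*(j - 1)*(j^2 + 2*j - 8) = (j - 2)*(j - 1)*(j + 4)*(j - 2)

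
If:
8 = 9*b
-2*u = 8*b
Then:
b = 8/9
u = -32/9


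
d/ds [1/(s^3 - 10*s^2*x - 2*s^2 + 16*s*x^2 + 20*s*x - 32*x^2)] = (-3*s^2 + 20*s*x + 4*s - 16*x^2 - 20*x)/(s^3 - 10*s^2*x - 2*s^2 + 16*s*x^2 + 20*s*x - 32*x^2)^2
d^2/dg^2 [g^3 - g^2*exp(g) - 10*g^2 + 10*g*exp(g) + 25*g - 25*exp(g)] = -g^2*exp(g) + 6*g*exp(g) + 6*g - 7*exp(g) - 20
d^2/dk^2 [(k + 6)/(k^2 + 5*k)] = 2*(k^3 + 18*k^2 + 90*k + 150)/(k^3*(k^3 + 15*k^2 + 75*k + 125))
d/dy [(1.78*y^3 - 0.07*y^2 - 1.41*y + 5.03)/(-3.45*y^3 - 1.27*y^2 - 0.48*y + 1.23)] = (-2.5021*y^4 - 11.4378*y^3 + 56.8716*y^2 + 12.604*y + 0.6801)/(11.9025*y^6 + 8.763*y^5 + 4.9249*y^4 - 7.2678*y^3 - 2.8938*y^2 - 1.1808*y + 1.5129)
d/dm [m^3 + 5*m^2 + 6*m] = 3*m^2 + 10*m + 6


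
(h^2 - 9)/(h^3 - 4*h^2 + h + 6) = (h + 3)/(h^2 - h - 2)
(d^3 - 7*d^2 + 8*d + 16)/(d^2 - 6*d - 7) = (d^2 - 8*d + 16)/(d - 7)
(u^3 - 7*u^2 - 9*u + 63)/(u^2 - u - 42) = (u^2 - 9)/(u + 6)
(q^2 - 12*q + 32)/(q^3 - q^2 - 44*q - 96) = (q - 4)/(q^2 + 7*q + 12)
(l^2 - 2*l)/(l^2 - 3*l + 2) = l/(l - 1)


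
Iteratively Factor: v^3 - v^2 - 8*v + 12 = (v - 2)*(v^2 + v - 6) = (v - 2)^2*(v + 3)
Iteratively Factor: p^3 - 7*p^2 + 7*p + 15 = (p - 3)*(p^2 - 4*p - 5) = (p - 5)*(p - 3)*(p + 1)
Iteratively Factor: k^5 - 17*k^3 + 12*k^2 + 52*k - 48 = (k - 3)*(k^4 + 3*k^3 - 8*k^2 - 12*k + 16) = (k - 3)*(k + 4)*(k^3 - k^2 - 4*k + 4) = (k - 3)*(k + 2)*(k + 4)*(k^2 - 3*k + 2) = (k - 3)*(k - 2)*(k + 2)*(k + 4)*(k - 1)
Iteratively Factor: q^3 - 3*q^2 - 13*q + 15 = (q - 1)*(q^2 - 2*q - 15) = (q - 5)*(q - 1)*(q + 3)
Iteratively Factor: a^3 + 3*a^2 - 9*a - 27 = (a + 3)*(a^2 - 9) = (a + 3)^2*(a - 3)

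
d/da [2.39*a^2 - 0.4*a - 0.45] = 4.78*a - 0.4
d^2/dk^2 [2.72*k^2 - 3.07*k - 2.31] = 5.44000000000000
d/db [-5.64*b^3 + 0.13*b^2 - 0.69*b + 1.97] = -16.92*b^2 + 0.26*b - 0.69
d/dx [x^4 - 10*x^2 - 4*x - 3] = 4*x^3 - 20*x - 4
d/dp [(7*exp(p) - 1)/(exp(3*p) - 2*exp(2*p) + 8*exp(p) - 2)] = (-14*exp(3*p) + 17*exp(2*p) - 4*exp(p) - 6)*exp(p)/(exp(6*p) - 4*exp(5*p) + 20*exp(4*p) - 36*exp(3*p) + 72*exp(2*p) - 32*exp(p) + 4)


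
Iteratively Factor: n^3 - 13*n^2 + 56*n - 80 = (n - 4)*(n^2 - 9*n + 20) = (n - 5)*(n - 4)*(n - 4)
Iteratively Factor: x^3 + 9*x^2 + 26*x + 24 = (x + 4)*(x^2 + 5*x + 6) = (x + 2)*(x + 4)*(x + 3)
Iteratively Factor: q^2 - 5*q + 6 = (q - 3)*(q - 2)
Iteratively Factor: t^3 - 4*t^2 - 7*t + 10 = (t - 1)*(t^2 - 3*t - 10) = (t - 5)*(t - 1)*(t + 2)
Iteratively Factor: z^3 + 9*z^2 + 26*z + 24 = (z + 2)*(z^2 + 7*z + 12) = (z + 2)*(z + 3)*(z + 4)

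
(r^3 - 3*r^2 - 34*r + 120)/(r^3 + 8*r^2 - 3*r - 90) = (r^2 - 9*r + 20)/(r^2 + 2*r - 15)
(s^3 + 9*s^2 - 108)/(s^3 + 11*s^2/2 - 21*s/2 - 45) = 2*(s + 6)/(2*s + 5)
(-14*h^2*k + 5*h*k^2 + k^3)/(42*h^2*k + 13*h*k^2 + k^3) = (-2*h + k)/(6*h + k)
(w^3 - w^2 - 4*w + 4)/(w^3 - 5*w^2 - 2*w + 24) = (w^2 - 3*w + 2)/(w^2 - 7*w + 12)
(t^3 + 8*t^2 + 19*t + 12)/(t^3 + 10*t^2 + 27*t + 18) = (t + 4)/(t + 6)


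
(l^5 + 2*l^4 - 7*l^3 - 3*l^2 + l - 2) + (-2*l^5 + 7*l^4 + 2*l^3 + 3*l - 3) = -l^5 + 9*l^4 - 5*l^3 - 3*l^2 + 4*l - 5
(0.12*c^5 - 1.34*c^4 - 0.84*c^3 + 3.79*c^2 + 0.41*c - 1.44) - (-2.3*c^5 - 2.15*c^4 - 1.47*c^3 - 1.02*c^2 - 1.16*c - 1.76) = 2.42*c^5 + 0.81*c^4 + 0.63*c^3 + 4.81*c^2 + 1.57*c + 0.32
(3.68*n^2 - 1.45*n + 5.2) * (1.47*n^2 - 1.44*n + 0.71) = 5.4096*n^4 - 7.4307*n^3 + 12.3448*n^2 - 8.5175*n + 3.692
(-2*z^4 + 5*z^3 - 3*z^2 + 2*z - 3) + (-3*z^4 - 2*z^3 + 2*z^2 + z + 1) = -5*z^4 + 3*z^3 - z^2 + 3*z - 2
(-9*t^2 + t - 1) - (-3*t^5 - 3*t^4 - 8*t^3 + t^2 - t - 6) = 3*t^5 + 3*t^4 + 8*t^3 - 10*t^2 + 2*t + 5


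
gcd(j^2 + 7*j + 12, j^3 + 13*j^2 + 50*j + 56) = j + 4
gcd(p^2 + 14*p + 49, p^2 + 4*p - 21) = p + 7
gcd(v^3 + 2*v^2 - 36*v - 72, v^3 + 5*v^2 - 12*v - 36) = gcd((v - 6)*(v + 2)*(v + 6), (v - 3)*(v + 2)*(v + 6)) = v^2 + 8*v + 12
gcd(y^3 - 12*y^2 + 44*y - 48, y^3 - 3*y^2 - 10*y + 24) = y^2 - 6*y + 8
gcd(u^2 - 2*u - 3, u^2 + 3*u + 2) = u + 1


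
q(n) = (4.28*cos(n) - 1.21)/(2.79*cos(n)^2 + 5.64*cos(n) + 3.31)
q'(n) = (5.58*sin(n)*cos(n) + 5.64*sin(n))*(4.28*cos(n) - 1.21)/(2.79*cos(n)^2 + 5.64*cos(n) + 3.31)^2 - 4.28*sin(n)/(2.79*cos(n)^2 + 5.64*cos(n) + 3.31) = (11.9412*cos(n)^2 - 6.7518*cos(n) - 20.9912)*sin(n)/(7.7841*cos(n)^4 + 31.4712*cos(n)^3 + 50.2794*cos(n)^2 + 37.3368*cos(n) + 10.9561)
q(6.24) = 0.26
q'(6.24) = 0.00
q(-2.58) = -9.03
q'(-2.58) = 12.50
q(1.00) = 0.15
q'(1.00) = -0.35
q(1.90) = -1.46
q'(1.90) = -5.26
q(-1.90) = -1.46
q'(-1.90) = 5.26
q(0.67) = 0.23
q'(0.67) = -0.13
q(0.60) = 0.24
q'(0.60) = -0.11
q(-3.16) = -11.93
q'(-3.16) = -0.20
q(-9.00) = -10.48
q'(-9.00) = 8.55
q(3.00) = -11.82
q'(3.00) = -1.73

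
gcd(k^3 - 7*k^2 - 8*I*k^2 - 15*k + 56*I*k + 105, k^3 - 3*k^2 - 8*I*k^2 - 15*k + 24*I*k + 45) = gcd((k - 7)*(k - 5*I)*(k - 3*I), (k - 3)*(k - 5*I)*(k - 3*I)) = k^2 - 8*I*k - 15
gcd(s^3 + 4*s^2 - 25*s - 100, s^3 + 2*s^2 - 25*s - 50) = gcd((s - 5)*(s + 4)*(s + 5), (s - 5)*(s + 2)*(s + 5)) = s^2 - 25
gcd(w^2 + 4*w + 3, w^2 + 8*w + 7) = w + 1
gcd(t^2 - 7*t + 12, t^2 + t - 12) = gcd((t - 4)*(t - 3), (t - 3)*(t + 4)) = t - 3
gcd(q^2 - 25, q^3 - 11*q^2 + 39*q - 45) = q - 5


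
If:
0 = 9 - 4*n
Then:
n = 9/4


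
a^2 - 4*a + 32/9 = (a - 8/3)*(a - 4/3)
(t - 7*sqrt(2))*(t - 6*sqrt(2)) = t^2 - 13*sqrt(2)*t + 84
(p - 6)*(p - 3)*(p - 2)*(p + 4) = p^4 - 7*p^3 - 8*p^2 + 108*p - 144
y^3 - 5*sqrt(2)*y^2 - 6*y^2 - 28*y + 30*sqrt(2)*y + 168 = (y - 6)*(y - 7*sqrt(2))*(y + 2*sqrt(2))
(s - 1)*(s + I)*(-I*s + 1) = -I*s^3 + 2*s^2 + I*s^2 - 2*s + I*s - I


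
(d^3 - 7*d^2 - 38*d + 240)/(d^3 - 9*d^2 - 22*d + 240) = (d^2 + d - 30)/(d^2 - d - 30)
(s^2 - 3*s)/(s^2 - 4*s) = (s - 3)/(s - 4)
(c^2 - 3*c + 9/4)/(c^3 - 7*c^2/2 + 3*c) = (c - 3/2)/(c*(c - 2))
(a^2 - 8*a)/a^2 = (a - 8)/a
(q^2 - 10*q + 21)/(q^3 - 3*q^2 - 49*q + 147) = 1/(q + 7)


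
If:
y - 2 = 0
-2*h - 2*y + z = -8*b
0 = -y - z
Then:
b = h/4 + 3/4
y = 2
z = -2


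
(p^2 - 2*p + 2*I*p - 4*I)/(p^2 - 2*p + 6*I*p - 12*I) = (p + 2*I)/(p + 6*I)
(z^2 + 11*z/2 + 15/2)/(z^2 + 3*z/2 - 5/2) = (z + 3)/(z - 1)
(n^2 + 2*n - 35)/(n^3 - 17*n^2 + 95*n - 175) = (n + 7)/(n^2 - 12*n + 35)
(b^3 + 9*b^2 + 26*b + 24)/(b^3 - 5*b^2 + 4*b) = (b^3 + 9*b^2 + 26*b + 24)/(b*(b^2 - 5*b + 4))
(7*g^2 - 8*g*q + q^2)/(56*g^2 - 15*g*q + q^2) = (-g + q)/(-8*g + q)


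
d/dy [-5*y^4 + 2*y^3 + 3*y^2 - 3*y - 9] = -20*y^3 + 6*y^2 + 6*y - 3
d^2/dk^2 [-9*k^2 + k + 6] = -18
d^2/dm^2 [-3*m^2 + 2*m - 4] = -6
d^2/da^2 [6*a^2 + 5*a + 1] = 12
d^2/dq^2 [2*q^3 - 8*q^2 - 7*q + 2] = 12*q - 16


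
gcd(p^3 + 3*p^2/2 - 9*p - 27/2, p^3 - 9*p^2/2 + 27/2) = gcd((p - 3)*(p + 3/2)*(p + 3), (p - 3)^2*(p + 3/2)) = p^2 - 3*p/2 - 9/2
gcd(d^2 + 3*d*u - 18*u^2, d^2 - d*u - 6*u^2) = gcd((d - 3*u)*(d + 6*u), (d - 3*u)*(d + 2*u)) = -d + 3*u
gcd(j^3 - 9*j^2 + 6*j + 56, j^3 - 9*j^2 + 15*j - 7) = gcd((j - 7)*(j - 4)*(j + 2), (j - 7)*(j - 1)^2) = j - 7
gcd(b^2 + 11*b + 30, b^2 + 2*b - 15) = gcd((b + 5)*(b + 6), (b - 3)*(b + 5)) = b + 5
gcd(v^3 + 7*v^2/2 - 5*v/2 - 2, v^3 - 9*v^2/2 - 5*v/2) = v + 1/2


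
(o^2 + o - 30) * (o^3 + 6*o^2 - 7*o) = o^5 + 7*o^4 - 31*o^3 - 187*o^2 + 210*o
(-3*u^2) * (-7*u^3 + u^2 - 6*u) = 21*u^5 - 3*u^4 + 18*u^3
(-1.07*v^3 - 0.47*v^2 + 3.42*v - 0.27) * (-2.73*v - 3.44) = 2.9211*v^4 + 4.9639*v^3 - 7.7198*v^2 - 11.0277*v + 0.9288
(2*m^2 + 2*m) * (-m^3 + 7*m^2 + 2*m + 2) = -2*m^5 + 12*m^4 + 18*m^3 + 8*m^2 + 4*m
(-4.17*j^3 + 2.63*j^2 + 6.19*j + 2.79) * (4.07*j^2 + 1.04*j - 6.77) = -16.9719*j^5 + 6.3673*j^4 + 56.1594*j^3 - 0.0121999999999973*j^2 - 39.0047*j - 18.8883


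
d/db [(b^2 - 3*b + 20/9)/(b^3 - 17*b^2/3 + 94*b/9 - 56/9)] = (-9*b^2 + 30*b - 23)/(9*b^4 - 78*b^3 + 253*b^2 - 364*b + 196)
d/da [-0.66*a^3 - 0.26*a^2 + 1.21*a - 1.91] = -1.98*a^2 - 0.52*a + 1.21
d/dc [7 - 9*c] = -9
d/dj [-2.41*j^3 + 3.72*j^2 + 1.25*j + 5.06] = -7.23*j^2 + 7.44*j + 1.25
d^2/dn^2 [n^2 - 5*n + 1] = 2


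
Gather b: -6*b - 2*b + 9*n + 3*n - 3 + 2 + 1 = -8*b + 12*n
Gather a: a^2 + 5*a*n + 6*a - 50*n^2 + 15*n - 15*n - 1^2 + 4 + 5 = a^2 + a*(5*n + 6) - 50*n^2 + 8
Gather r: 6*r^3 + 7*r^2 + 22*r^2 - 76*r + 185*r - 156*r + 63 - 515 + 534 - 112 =6*r^3 + 29*r^2 - 47*r - 30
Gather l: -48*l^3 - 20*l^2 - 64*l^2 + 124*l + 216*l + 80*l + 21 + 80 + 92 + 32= -48*l^3 - 84*l^2 + 420*l + 225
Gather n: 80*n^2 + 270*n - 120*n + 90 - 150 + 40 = 80*n^2 + 150*n - 20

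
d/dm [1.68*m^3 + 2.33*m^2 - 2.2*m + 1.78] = 5.04*m^2 + 4.66*m - 2.2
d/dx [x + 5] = 1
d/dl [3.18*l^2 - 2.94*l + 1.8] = 6.36*l - 2.94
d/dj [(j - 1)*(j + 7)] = 2*j + 6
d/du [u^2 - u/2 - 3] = 2*u - 1/2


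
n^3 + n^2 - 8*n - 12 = (n - 3)*(n + 2)^2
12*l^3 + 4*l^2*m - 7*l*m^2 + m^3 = (-6*l + m)*(-2*l + m)*(l + m)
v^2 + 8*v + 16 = (v + 4)^2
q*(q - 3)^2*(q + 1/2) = q^4 - 11*q^3/2 + 6*q^2 + 9*q/2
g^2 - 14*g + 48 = (g - 8)*(g - 6)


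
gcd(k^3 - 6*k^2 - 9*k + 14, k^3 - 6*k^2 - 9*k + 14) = k^3 - 6*k^2 - 9*k + 14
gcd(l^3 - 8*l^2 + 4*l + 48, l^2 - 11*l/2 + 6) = l - 4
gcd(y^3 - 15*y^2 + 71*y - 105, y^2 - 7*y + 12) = y - 3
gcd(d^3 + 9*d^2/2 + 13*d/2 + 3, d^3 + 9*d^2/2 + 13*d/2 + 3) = d^3 + 9*d^2/2 + 13*d/2 + 3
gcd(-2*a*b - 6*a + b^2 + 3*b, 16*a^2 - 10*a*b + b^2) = 2*a - b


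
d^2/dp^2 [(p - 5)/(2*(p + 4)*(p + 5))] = (p^3 - 15*p^2 - 195*p - 485)/(p^6 + 27*p^5 + 303*p^4 + 1809*p^3 + 6060*p^2 + 10800*p + 8000)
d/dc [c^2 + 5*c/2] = 2*c + 5/2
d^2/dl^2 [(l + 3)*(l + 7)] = 2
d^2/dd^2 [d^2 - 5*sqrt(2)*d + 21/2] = 2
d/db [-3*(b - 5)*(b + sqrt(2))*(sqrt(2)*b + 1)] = -9*sqrt(2)*b^2 - 18*b + 30*sqrt(2)*b - 3*sqrt(2) + 45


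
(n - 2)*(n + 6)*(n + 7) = n^3 + 11*n^2 + 16*n - 84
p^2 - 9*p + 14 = (p - 7)*(p - 2)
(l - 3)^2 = l^2 - 6*l + 9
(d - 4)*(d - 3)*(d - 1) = d^3 - 8*d^2 + 19*d - 12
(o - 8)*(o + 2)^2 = o^3 - 4*o^2 - 28*o - 32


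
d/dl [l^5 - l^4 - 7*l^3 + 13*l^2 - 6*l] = 5*l^4 - 4*l^3 - 21*l^2 + 26*l - 6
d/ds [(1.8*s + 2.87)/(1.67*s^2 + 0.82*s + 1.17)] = (3.006*s^2 + 1.476*s - (1.8*s + 2.87)*(3.34*s + 0.82) + 2.106)/(1.67*s^2 + 0.82*s + 1.17)^2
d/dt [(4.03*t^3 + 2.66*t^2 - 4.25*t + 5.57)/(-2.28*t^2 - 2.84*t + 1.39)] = (-9.1884*t^4 - 22.8904*t^3 - 0.439299999999999*t^2 + 32.794*t + 9.9113)/(5.1984*t^4 + 12.9504*t^3 + 1.7272*t^2 - 7.8952*t + 1.9321)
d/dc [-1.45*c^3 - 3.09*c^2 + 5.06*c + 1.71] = -4.35*c^2 - 6.18*c + 5.06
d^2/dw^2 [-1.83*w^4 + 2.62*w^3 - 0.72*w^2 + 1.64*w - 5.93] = -21.96*w^2 + 15.72*w - 1.44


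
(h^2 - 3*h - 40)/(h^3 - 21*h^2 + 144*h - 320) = (h + 5)/(h^2 - 13*h + 40)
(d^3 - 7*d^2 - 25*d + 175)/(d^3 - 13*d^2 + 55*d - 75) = (d^2 - 2*d - 35)/(d^2 - 8*d + 15)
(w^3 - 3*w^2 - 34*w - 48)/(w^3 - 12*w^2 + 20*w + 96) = (w + 3)/(w - 6)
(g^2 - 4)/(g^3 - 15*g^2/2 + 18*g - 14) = 2*(g + 2)/(2*g^2 - 11*g + 14)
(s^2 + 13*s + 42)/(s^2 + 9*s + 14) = (s + 6)/(s + 2)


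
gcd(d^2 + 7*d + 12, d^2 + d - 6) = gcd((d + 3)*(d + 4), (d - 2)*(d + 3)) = d + 3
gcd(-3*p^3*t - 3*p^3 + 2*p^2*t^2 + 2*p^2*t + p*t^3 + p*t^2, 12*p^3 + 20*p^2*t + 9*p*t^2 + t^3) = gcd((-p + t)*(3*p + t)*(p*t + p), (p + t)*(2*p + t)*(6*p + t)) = 1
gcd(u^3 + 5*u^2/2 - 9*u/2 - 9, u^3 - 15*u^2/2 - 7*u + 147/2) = u + 3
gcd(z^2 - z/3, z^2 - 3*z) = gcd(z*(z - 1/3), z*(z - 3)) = z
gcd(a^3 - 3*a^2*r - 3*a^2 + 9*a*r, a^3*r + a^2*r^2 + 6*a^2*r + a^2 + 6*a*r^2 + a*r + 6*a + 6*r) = 1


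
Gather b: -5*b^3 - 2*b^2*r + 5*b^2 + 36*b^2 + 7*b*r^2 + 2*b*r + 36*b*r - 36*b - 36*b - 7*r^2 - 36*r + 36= -5*b^3 + b^2*(41 - 2*r) + b*(7*r^2 + 38*r - 72) - 7*r^2 - 36*r + 36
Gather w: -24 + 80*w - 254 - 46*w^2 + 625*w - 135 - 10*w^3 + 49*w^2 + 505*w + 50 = -10*w^3 + 3*w^2 + 1210*w - 363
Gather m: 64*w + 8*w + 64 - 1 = 72*w + 63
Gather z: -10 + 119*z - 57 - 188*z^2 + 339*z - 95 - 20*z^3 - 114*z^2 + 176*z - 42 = -20*z^3 - 302*z^2 + 634*z - 204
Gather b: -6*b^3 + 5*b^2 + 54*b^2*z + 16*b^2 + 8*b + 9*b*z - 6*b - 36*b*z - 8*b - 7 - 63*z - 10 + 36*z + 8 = -6*b^3 + b^2*(54*z + 21) + b*(-27*z - 6) - 27*z - 9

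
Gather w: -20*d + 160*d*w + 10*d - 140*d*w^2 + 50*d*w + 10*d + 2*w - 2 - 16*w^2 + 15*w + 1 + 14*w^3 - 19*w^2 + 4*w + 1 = 14*w^3 + w^2*(-140*d - 35) + w*(210*d + 21)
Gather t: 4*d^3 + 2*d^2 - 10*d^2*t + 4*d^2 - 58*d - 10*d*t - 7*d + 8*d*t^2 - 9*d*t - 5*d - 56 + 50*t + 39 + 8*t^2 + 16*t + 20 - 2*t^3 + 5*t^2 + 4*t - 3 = 4*d^3 + 6*d^2 - 70*d - 2*t^3 + t^2*(8*d + 13) + t*(-10*d^2 - 19*d + 70)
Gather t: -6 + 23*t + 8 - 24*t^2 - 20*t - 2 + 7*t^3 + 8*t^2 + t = 7*t^3 - 16*t^2 + 4*t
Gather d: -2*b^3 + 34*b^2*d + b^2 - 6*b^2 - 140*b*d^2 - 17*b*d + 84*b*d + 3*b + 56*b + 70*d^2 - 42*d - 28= -2*b^3 - 5*b^2 + 59*b + d^2*(70 - 140*b) + d*(34*b^2 + 67*b - 42) - 28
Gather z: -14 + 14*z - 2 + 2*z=16*z - 16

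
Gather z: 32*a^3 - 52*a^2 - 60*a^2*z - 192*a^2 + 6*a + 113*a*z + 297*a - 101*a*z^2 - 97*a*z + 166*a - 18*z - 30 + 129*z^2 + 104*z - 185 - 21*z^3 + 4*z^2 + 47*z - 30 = 32*a^3 - 244*a^2 + 469*a - 21*z^3 + z^2*(133 - 101*a) + z*(-60*a^2 + 16*a + 133) - 245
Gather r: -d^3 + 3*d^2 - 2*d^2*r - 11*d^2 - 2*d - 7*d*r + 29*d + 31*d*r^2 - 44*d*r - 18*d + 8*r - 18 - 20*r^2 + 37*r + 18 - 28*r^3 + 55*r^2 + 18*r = -d^3 - 8*d^2 + 9*d - 28*r^3 + r^2*(31*d + 35) + r*(-2*d^2 - 51*d + 63)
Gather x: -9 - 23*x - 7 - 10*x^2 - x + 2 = -10*x^2 - 24*x - 14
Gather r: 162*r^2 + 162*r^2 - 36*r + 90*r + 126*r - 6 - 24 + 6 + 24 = 324*r^2 + 180*r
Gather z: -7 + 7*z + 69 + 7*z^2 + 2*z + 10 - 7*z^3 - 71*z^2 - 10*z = -7*z^3 - 64*z^2 - z + 72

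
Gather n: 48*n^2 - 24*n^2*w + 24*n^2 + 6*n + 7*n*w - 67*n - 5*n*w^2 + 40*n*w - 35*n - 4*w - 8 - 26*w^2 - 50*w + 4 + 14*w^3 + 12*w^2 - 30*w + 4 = n^2*(72 - 24*w) + n*(-5*w^2 + 47*w - 96) + 14*w^3 - 14*w^2 - 84*w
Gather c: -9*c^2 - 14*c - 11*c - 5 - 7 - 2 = -9*c^2 - 25*c - 14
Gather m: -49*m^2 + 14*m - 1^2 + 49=-49*m^2 + 14*m + 48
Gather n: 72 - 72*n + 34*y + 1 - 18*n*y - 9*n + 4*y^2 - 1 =n*(-18*y - 81) + 4*y^2 + 34*y + 72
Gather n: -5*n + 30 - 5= 25 - 5*n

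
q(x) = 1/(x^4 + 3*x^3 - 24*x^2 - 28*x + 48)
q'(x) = (-4*x^3 - 9*x^2 + 48*x + 28)/(x^4 + 3*x^3 - 24*x^2 - 28*x + 48)^2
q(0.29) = 0.03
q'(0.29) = 0.03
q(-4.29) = -0.01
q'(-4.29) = -0.00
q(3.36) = -0.01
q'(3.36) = -0.01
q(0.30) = 0.03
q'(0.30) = 0.03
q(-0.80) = 0.02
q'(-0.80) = -0.00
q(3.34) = -0.01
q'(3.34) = -0.01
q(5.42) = 0.00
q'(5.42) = -0.00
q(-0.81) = 0.02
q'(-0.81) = -0.01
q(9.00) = 0.00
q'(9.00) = 0.00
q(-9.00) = 0.00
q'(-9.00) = 0.00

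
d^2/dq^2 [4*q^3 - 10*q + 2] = 24*q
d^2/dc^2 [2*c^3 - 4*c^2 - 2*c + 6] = 12*c - 8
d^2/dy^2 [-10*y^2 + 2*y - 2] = -20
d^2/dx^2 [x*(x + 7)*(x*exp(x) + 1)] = x^3*exp(x) + 13*x^2*exp(x) + 34*x*exp(x) + 14*exp(x) + 2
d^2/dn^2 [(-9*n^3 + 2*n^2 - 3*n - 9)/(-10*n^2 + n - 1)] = 2*(199*n^3 + 2733*n^2 - 333*n - 80)/(1000*n^6 - 300*n^5 + 330*n^4 - 61*n^3 + 33*n^2 - 3*n + 1)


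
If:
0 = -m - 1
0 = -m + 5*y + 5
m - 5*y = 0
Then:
No Solution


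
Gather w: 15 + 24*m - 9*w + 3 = 24*m - 9*w + 18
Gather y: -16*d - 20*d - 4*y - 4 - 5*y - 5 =-36*d - 9*y - 9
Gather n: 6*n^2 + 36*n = 6*n^2 + 36*n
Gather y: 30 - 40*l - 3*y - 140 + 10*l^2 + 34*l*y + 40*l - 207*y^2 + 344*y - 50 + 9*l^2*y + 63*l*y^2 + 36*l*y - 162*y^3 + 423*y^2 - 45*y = 10*l^2 - 162*y^3 + y^2*(63*l + 216) + y*(9*l^2 + 70*l + 296) - 160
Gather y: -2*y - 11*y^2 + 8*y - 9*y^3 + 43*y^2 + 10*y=-9*y^3 + 32*y^2 + 16*y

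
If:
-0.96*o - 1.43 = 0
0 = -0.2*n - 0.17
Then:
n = -0.85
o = -1.49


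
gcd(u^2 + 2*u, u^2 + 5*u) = u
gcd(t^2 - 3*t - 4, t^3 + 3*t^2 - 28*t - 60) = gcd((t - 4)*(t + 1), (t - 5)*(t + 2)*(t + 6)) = 1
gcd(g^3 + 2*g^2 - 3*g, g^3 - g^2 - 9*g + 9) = g^2 + 2*g - 3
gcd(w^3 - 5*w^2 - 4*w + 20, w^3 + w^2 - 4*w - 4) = w^2 - 4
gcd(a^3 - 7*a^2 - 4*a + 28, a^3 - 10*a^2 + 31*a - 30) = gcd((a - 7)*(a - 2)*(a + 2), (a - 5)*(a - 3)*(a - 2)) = a - 2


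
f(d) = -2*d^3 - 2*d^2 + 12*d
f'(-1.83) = -0.77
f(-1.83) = -16.40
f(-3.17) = 5.57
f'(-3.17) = -35.61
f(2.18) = -4.07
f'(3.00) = -54.00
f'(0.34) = 9.95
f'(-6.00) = -180.00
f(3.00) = -36.00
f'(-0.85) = 11.06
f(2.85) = -28.34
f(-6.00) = 288.00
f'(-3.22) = -37.33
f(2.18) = -4.07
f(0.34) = 3.77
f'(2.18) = -25.23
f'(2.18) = -25.23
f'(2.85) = -48.14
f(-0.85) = -10.42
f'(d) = -6*d^2 - 4*d + 12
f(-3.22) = 7.40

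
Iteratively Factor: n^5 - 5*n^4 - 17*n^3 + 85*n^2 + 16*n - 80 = (n - 4)*(n^4 - n^3 - 21*n^2 + n + 20) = (n - 5)*(n - 4)*(n^3 + 4*n^2 - n - 4) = (n - 5)*(n - 4)*(n + 4)*(n^2 - 1) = (n - 5)*(n - 4)*(n + 1)*(n + 4)*(n - 1)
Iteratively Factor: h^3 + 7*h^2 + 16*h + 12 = (h + 3)*(h^2 + 4*h + 4) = (h + 2)*(h + 3)*(h + 2)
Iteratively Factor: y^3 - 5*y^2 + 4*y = (y - 4)*(y^2 - y) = y*(y - 4)*(y - 1)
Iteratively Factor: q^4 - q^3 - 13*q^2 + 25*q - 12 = (q - 1)*(q^3 - 13*q + 12) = (q - 1)^2*(q^2 + q - 12) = (q - 1)^2*(q + 4)*(q - 3)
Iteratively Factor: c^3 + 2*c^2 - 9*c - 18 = (c + 3)*(c^2 - c - 6) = (c - 3)*(c + 3)*(c + 2)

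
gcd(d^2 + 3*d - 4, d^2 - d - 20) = d + 4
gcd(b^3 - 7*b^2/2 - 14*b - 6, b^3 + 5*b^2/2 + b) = b^2 + 5*b/2 + 1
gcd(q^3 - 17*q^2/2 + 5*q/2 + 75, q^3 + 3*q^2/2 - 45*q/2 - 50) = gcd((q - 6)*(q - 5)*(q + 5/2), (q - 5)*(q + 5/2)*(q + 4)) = q^2 - 5*q/2 - 25/2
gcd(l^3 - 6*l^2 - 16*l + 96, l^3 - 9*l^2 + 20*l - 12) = l - 6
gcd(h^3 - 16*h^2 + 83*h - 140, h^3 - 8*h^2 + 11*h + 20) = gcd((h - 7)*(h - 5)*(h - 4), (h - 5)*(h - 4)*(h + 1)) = h^2 - 9*h + 20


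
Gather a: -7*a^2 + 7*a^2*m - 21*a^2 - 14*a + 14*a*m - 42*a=a^2*(7*m - 28) + a*(14*m - 56)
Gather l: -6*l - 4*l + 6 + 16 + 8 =30 - 10*l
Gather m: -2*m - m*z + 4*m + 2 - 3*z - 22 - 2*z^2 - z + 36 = m*(2 - z) - 2*z^2 - 4*z + 16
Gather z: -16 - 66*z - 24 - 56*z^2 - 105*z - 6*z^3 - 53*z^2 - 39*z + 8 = -6*z^3 - 109*z^2 - 210*z - 32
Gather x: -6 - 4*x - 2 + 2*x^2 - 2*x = 2*x^2 - 6*x - 8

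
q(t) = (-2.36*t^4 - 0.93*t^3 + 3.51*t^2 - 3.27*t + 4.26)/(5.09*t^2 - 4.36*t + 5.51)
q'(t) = (4.36 - 10.18*t)*(-2.36*t^4 - 0.93*t^3 + 3.51*t^2 - 3.27*t + 4.26)/(5.09*t^2 - 4.36*t + 5.51)^2 + (-9.44*t^3 - 2.79*t^2 + 7.02*t - 3.27)/(5.09*t^2 - 4.36*t + 5.51)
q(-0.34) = 0.76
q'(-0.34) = 0.05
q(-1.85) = 0.02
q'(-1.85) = 1.11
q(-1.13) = 0.59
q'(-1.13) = 0.48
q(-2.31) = -0.59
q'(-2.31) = 1.53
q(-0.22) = 0.77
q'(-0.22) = 0.03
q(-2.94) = -1.74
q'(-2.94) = 2.12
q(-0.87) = 0.69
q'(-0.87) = 0.29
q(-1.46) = 0.38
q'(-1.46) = 0.76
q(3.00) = -4.97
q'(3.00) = -3.45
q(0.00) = 0.77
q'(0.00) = 0.02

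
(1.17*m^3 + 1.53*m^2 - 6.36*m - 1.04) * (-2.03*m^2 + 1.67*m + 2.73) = -2.3751*m^5 - 1.152*m^4 + 18.66*m^3 - 4.3331*m^2 - 19.0996*m - 2.8392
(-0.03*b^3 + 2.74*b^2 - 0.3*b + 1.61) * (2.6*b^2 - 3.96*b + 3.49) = -0.078*b^5 + 7.2428*b^4 - 11.7351*b^3 + 14.9366*b^2 - 7.4226*b + 5.6189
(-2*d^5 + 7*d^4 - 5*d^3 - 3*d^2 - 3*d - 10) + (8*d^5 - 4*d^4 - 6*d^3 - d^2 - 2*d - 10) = 6*d^5 + 3*d^4 - 11*d^3 - 4*d^2 - 5*d - 20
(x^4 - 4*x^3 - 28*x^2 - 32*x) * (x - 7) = x^5 - 11*x^4 + 164*x^2 + 224*x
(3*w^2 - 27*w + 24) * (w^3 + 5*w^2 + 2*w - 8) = 3*w^5 - 12*w^4 - 105*w^3 + 42*w^2 + 264*w - 192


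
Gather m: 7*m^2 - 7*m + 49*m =7*m^2 + 42*m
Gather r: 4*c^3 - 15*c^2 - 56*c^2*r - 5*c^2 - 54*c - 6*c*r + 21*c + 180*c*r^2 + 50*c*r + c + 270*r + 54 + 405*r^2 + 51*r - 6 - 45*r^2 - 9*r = 4*c^3 - 20*c^2 - 32*c + r^2*(180*c + 360) + r*(-56*c^2 + 44*c + 312) + 48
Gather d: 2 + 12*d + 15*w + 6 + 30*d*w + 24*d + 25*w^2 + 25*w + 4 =d*(30*w + 36) + 25*w^2 + 40*w + 12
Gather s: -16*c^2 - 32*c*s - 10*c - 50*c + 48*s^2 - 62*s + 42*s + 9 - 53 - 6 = -16*c^2 - 60*c + 48*s^2 + s*(-32*c - 20) - 50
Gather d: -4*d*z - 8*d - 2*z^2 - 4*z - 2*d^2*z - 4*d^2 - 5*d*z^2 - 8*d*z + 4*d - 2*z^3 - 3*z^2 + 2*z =d^2*(-2*z - 4) + d*(-5*z^2 - 12*z - 4) - 2*z^3 - 5*z^2 - 2*z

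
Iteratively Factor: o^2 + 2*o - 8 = (o - 2)*(o + 4)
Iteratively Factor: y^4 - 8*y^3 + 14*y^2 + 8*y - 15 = (y - 1)*(y^3 - 7*y^2 + 7*y + 15) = (y - 3)*(y - 1)*(y^2 - 4*y - 5) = (y - 3)*(y - 1)*(y + 1)*(y - 5)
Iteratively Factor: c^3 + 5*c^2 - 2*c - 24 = (c + 4)*(c^2 + c - 6) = (c - 2)*(c + 4)*(c + 3)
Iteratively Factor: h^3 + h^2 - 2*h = (h)*(h^2 + h - 2) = h*(h + 2)*(h - 1)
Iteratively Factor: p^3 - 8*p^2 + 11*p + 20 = (p - 4)*(p^2 - 4*p - 5) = (p - 4)*(p + 1)*(p - 5)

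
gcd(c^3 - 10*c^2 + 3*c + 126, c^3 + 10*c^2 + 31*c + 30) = c + 3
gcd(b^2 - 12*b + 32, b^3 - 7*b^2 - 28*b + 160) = b^2 - 12*b + 32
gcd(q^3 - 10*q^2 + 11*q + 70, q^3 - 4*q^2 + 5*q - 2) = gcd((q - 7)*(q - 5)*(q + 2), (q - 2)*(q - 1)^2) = 1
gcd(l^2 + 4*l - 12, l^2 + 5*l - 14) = l - 2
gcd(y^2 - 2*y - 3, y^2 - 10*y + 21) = y - 3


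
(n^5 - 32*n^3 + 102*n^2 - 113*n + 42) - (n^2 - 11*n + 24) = n^5 - 32*n^3 + 101*n^2 - 102*n + 18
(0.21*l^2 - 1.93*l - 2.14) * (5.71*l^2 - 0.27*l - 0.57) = 1.1991*l^4 - 11.077*l^3 - 11.818*l^2 + 1.6779*l + 1.2198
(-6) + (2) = -4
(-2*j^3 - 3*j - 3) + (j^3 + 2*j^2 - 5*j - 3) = -j^3 + 2*j^2 - 8*j - 6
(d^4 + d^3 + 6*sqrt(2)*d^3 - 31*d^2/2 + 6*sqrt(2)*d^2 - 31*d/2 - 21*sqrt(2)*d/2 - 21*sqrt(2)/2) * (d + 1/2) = d^5 + 3*d^4/2 + 6*sqrt(2)*d^4 - 15*d^3 + 9*sqrt(2)*d^3 - 93*d^2/4 - 15*sqrt(2)*d^2/2 - 63*sqrt(2)*d/4 - 31*d/4 - 21*sqrt(2)/4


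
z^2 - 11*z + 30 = (z - 6)*(z - 5)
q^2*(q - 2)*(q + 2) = q^4 - 4*q^2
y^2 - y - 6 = (y - 3)*(y + 2)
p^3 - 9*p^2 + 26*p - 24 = (p - 4)*(p - 3)*(p - 2)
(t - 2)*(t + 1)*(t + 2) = t^3 + t^2 - 4*t - 4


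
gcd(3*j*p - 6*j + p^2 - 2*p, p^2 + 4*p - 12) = p - 2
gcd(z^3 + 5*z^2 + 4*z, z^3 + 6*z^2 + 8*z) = z^2 + 4*z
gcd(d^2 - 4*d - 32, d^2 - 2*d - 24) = d + 4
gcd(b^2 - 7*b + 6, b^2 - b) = b - 1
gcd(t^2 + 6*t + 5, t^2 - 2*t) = 1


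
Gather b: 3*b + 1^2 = 3*b + 1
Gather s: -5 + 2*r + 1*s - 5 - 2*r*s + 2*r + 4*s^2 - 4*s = 4*r + 4*s^2 + s*(-2*r - 3) - 10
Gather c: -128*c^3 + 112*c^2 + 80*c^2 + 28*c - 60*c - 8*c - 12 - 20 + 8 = -128*c^3 + 192*c^2 - 40*c - 24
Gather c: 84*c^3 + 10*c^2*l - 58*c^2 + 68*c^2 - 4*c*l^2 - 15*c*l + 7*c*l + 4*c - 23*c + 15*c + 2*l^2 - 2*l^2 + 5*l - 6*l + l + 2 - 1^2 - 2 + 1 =84*c^3 + c^2*(10*l + 10) + c*(-4*l^2 - 8*l - 4)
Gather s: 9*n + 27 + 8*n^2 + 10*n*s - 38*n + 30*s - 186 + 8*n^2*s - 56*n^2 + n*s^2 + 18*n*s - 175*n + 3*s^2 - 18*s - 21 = -48*n^2 - 204*n + s^2*(n + 3) + s*(8*n^2 + 28*n + 12) - 180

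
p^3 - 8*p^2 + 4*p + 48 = (p - 6)*(p - 4)*(p + 2)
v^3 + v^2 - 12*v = v*(v - 3)*(v + 4)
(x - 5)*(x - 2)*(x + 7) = x^3 - 39*x + 70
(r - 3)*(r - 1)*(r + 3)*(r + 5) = r^4 + 4*r^3 - 14*r^2 - 36*r + 45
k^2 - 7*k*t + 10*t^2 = (k - 5*t)*(k - 2*t)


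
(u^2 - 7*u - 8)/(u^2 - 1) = (u - 8)/(u - 1)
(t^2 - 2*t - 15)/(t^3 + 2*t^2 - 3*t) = (t - 5)/(t*(t - 1))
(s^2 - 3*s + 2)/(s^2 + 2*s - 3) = (s - 2)/(s + 3)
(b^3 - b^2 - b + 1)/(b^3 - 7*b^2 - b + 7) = (b - 1)/(b - 7)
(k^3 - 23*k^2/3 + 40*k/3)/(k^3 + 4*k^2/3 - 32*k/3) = (k - 5)/(k + 4)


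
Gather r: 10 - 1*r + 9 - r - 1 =18 - 2*r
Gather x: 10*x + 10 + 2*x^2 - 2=2*x^2 + 10*x + 8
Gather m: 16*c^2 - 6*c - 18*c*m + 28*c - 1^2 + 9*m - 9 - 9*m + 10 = 16*c^2 - 18*c*m + 22*c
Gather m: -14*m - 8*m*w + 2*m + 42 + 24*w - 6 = m*(-8*w - 12) + 24*w + 36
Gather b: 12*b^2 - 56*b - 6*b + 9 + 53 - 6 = 12*b^2 - 62*b + 56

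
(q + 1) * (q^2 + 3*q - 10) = q^3 + 4*q^2 - 7*q - 10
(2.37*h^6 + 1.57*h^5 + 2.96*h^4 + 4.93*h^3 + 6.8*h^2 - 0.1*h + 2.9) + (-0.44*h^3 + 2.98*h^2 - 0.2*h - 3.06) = 2.37*h^6 + 1.57*h^5 + 2.96*h^4 + 4.49*h^3 + 9.78*h^2 - 0.3*h - 0.16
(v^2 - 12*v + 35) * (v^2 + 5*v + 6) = v^4 - 7*v^3 - 19*v^2 + 103*v + 210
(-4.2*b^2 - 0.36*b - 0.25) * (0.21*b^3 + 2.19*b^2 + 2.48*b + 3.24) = -0.882*b^5 - 9.2736*b^4 - 11.2569*b^3 - 15.0483*b^2 - 1.7864*b - 0.81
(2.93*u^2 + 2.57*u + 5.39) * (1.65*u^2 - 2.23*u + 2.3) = 4.8345*u^4 - 2.2934*u^3 + 9.9014*u^2 - 6.1087*u + 12.397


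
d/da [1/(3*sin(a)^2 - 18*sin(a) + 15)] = 2*(3 - sin(a))*cos(a)/(3*(sin(a)^2 - 6*sin(a) + 5)^2)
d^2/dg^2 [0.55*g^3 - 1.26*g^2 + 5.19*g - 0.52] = 3.3*g - 2.52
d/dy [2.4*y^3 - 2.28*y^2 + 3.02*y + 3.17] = 7.2*y^2 - 4.56*y + 3.02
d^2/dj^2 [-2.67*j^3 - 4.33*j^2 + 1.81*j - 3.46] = -16.02*j - 8.66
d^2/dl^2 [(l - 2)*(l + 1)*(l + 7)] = 6*l + 12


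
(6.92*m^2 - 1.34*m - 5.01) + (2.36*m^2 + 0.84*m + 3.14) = 9.28*m^2 - 0.5*m - 1.87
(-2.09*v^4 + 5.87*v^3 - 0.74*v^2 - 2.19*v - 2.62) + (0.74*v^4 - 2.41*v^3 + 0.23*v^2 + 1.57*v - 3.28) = -1.35*v^4 + 3.46*v^3 - 0.51*v^2 - 0.62*v - 5.9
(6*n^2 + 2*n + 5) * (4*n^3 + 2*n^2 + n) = 24*n^5 + 20*n^4 + 30*n^3 + 12*n^2 + 5*n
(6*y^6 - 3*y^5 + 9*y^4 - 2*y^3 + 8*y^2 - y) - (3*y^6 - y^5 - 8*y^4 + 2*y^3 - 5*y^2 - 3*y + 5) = 3*y^6 - 2*y^5 + 17*y^4 - 4*y^3 + 13*y^2 + 2*y - 5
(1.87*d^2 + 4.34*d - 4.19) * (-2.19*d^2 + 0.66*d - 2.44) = -4.0953*d^4 - 8.2704*d^3 + 7.4777*d^2 - 13.355*d + 10.2236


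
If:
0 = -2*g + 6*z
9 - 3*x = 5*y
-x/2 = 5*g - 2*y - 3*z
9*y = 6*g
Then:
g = -27/38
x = 72/19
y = -9/19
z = -9/38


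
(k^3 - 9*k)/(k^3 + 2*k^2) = (k^2 - 9)/(k*(k + 2))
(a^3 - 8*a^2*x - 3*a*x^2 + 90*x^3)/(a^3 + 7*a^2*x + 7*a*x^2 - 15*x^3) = (-a^2 + 11*a*x - 30*x^2)/(-a^2 - 4*a*x + 5*x^2)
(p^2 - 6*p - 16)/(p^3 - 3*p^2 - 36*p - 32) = (p + 2)/(p^2 + 5*p + 4)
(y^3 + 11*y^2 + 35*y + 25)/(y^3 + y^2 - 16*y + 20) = (y^2 + 6*y + 5)/(y^2 - 4*y + 4)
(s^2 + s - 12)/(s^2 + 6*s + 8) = (s - 3)/(s + 2)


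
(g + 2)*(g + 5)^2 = g^3 + 12*g^2 + 45*g + 50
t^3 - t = t*(t - 1)*(t + 1)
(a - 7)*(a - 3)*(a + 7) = a^3 - 3*a^2 - 49*a + 147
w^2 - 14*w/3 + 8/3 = (w - 4)*(w - 2/3)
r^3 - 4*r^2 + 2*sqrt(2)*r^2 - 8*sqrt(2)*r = r*(r - 4)*(r + 2*sqrt(2))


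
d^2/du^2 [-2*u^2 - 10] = -4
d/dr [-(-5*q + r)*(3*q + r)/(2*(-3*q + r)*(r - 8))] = (2*(-q + r)*(3*q - r)*(r - 8) + (3*q - r)*(3*q + r)*(5*q - r) - (3*q + r)*(5*q - r)*(r - 8))/(2*(3*q - r)^2*(r - 8)^2)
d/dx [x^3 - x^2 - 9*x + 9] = 3*x^2 - 2*x - 9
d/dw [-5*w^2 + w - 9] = 1 - 10*w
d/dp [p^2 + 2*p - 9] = 2*p + 2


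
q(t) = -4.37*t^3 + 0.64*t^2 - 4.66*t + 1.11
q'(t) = -13.11*t^2 + 1.28*t - 4.66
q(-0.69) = 6.07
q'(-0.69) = -11.78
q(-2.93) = 130.18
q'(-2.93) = -120.96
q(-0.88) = 8.68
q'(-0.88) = -15.94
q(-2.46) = 81.50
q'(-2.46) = -87.15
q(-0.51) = 4.23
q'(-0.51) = -8.72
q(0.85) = -5.07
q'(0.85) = -13.04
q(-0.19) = 2.05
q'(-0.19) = -5.38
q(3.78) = -243.38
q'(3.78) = -187.14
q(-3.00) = 138.84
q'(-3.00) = -126.49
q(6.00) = -947.73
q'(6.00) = -468.94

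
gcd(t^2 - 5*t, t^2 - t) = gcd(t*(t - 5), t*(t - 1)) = t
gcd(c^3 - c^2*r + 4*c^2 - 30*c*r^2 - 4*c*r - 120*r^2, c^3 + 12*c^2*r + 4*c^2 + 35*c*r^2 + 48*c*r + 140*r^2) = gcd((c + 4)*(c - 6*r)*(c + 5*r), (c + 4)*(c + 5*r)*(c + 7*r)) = c^2 + 5*c*r + 4*c + 20*r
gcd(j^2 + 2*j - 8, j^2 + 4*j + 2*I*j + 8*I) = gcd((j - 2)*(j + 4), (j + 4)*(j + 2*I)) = j + 4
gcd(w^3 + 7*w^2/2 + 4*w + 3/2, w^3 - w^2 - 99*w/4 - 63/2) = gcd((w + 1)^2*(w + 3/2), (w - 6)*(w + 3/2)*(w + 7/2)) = w + 3/2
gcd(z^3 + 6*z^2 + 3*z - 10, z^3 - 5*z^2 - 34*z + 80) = z + 5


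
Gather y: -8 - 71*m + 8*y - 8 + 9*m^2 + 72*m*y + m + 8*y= 9*m^2 - 70*m + y*(72*m + 16) - 16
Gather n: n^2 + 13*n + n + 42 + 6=n^2 + 14*n + 48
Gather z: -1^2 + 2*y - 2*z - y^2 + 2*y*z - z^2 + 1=-y^2 + 2*y - z^2 + z*(2*y - 2)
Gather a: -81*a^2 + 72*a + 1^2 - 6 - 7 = -81*a^2 + 72*a - 12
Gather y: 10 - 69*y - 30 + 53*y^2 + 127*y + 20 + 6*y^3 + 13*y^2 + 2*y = 6*y^3 + 66*y^2 + 60*y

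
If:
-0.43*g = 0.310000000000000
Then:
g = -0.72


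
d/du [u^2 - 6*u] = 2*u - 6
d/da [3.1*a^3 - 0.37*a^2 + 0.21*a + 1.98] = 9.3*a^2 - 0.74*a + 0.21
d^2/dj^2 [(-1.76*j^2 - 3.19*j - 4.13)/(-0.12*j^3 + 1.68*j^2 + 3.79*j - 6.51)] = (0.050688*j^6 + 0.275616000000001*j^5 + 1.657728*j^4 - 34.074504*j^3 + 144.2574*j^2 + 347.751432*j + 515.576488)/(0.001728*j^9 - 0.072576*j^8 + 0.852336*j^7 + 0.123984000000001*j^6 - 34.794108*j^5 - 35.03808*j^4 + 209.519729*j^3 + 66.9351690000001*j^2 - 481.861737*j + 275.894451)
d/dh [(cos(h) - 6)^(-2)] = 2*sin(h)/(cos(h) - 6)^3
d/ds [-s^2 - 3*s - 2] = -2*s - 3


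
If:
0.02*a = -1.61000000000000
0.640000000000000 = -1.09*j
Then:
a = -80.50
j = -0.59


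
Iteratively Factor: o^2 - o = (o - 1)*(o)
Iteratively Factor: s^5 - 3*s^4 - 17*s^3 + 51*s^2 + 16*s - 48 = (s - 4)*(s^4 + s^3 - 13*s^2 - s + 12) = (s - 4)*(s - 3)*(s^3 + 4*s^2 - s - 4) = (s - 4)*(s - 3)*(s - 1)*(s^2 + 5*s + 4) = (s - 4)*(s - 3)*(s - 1)*(s + 1)*(s + 4)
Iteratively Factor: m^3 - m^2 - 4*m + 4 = (m - 1)*(m^2 - 4) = (m - 1)*(m + 2)*(m - 2)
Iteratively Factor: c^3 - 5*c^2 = (c)*(c^2 - 5*c) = c*(c - 5)*(c)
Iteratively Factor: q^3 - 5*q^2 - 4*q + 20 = (q - 5)*(q^2 - 4) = (q - 5)*(q - 2)*(q + 2)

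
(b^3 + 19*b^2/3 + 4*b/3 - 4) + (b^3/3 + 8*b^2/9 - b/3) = 4*b^3/3 + 65*b^2/9 + b - 4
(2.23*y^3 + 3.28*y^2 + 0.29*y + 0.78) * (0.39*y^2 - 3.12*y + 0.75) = 0.8697*y^5 - 5.6784*y^4 - 8.448*y^3 + 1.8594*y^2 - 2.2161*y + 0.585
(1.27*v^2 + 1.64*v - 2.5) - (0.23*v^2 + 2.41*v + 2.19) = 1.04*v^2 - 0.77*v - 4.69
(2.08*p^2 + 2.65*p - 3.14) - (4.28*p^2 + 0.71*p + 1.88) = -2.2*p^2 + 1.94*p - 5.02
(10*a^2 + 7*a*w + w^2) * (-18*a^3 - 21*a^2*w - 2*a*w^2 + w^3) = -180*a^5 - 336*a^4*w - 185*a^3*w^2 - 25*a^2*w^3 + 5*a*w^4 + w^5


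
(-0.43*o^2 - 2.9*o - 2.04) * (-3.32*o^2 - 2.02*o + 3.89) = 1.4276*o^4 + 10.4966*o^3 + 10.9581*o^2 - 7.1602*o - 7.9356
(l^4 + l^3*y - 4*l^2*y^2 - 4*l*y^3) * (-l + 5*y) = -l^5 + 4*l^4*y + 9*l^3*y^2 - 16*l^2*y^3 - 20*l*y^4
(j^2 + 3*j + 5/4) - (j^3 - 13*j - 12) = -j^3 + j^2 + 16*j + 53/4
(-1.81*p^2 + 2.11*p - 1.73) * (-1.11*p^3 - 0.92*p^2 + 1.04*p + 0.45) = 2.0091*p^5 - 0.6769*p^4 - 1.9033*p^3 + 2.9715*p^2 - 0.8497*p - 0.7785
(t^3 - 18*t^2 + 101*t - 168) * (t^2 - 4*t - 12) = t^5 - 22*t^4 + 161*t^3 - 356*t^2 - 540*t + 2016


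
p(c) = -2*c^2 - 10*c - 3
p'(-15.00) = 50.00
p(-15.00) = -303.00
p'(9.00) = -46.00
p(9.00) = -255.00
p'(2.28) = -19.12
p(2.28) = -36.20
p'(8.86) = -45.44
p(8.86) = -248.60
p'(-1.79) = -2.84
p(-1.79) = 8.49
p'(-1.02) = -5.92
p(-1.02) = 5.12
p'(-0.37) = -8.52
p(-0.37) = 0.43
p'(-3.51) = 4.04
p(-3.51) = 7.46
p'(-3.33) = 3.32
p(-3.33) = 8.12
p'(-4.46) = 7.84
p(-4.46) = 1.82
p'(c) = -4*c - 10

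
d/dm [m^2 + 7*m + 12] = 2*m + 7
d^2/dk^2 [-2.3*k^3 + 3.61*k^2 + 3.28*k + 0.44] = 7.22 - 13.8*k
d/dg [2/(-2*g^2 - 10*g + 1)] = 4*(2*g + 5)/(2*g^2 + 10*g - 1)^2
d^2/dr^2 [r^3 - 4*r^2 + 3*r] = 6*r - 8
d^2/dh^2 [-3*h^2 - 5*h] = -6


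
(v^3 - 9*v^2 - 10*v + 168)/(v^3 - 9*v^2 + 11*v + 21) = (v^2 - 2*v - 24)/(v^2 - 2*v - 3)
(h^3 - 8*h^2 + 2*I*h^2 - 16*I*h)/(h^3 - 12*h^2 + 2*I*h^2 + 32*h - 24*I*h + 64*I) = h/(h - 4)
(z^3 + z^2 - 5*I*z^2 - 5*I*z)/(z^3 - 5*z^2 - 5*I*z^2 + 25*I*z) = (z + 1)/(z - 5)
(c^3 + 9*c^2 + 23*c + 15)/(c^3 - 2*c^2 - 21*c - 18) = (c + 5)/(c - 6)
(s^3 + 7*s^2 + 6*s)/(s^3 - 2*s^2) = (s^2 + 7*s + 6)/(s*(s - 2))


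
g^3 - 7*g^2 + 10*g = g*(g - 5)*(g - 2)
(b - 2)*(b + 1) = b^2 - b - 2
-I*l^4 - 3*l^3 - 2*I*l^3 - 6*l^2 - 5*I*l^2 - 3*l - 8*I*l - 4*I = (l + 1)*(l - 4*I)*(l + I)*(-I*l - I)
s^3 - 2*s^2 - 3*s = s*(s - 3)*(s + 1)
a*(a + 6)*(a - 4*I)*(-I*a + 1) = -I*a^4 - 3*a^3 - 6*I*a^3 - 18*a^2 - 4*I*a^2 - 24*I*a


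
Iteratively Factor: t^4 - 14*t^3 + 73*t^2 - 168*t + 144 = (t - 3)*(t^3 - 11*t^2 + 40*t - 48) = (t - 3)^2*(t^2 - 8*t + 16) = (t - 4)*(t - 3)^2*(t - 4)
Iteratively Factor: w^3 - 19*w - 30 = (w + 3)*(w^2 - 3*w - 10) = (w + 2)*(w + 3)*(w - 5)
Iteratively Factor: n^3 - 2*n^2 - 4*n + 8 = (n - 2)*(n^2 - 4) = (n - 2)*(n + 2)*(n - 2)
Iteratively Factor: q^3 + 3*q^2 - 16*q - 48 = (q + 3)*(q^2 - 16) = (q - 4)*(q + 3)*(q + 4)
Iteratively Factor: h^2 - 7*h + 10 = (h - 2)*(h - 5)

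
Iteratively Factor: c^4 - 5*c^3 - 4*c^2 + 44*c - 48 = (c - 4)*(c^3 - c^2 - 8*c + 12) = (c - 4)*(c - 2)*(c^2 + c - 6) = (c - 4)*(c - 2)*(c + 3)*(c - 2)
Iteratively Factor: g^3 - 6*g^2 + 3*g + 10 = (g + 1)*(g^2 - 7*g + 10) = (g - 2)*(g + 1)*(g - 5)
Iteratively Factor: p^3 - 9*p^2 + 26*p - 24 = (p - 3)*(p^2 - 6*p + 8) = (p - 4)*(p - 3)*(p - 2)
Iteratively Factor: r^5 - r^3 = (r)*(r^4 - r^2) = r*(r - 1)*(r^3 + r^2) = r*(r - 1)*(r + 1)*(r^2) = r^2*(r - 1)*(r + 1)*(r)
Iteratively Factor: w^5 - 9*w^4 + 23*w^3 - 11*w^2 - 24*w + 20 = (w - 2)*(w^4 - 7*w^3 + 9*w^2 + 7*w - 10) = (w - 2)^2*(w^3 - 5*w^2 - w + 5) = (w - 5)*(w - 2)^2*(w^2 - 1) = (w - 5)*(w - 2)^2*(w - 1)*(w + 1)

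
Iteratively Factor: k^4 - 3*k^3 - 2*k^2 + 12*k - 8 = (k - 2)*(k^3 - k^2 - 4*k + 4) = (k - 2)*(k + 2)*(k^2 - 3*k + 2) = (k - 2)^2*(k + 2)*(k - 1)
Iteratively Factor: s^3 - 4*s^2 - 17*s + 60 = (s - 5)*(s^2 + s - 12) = (s - 5)*(s - 3)*(s + 4)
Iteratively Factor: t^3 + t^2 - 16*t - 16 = (t + 1)*(t^2 - 16) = (t + 1)*(t + 4)*(t - 4)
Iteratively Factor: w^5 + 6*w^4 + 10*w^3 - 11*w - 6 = (w - 1)*(w^4 + 7*w^3 + 17*w^2 + 17*w + 6) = (w - 1)*(w + 1)*(w^3 + 6*w^2 + 11*w + 6) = (w - 1)*(w + 1)^2*(w^2 + 5*w + 6) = (w - 1)*(w + 1)^2*(w + 3)*(w + 2)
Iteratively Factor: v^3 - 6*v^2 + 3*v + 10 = (v - 2)*(v^2 - 4*v - 5) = (v - 2)*(v + 1)*(v - 5)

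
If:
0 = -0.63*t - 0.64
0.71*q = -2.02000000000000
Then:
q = -2.85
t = -1.02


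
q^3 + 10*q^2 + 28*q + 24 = (q + 2)^2*(q + 6)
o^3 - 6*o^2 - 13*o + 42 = (o - 7)*(o - 2)*(o + 3)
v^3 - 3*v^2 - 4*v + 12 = (v - 3)*(v - 2)*(v + 2)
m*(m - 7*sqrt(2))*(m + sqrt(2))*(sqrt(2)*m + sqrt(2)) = sqrt(2)*m^4 - 12*m^3 + sqrt(2)*m^3 - 14*sqrt(2)*m^2 - 12*m^2 - 14*sqrt(2)*m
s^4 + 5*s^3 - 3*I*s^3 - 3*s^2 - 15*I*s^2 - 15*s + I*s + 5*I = (s + 5)*(s - I)^3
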